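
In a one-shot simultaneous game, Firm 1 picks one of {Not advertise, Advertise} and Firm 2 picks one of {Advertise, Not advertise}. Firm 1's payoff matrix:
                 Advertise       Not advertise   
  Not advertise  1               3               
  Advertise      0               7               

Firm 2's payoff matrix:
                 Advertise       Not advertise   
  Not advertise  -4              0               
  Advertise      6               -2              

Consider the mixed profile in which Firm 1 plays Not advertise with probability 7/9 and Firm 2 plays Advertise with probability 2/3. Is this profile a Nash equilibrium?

Given Firm 1's mix p = 7/9, Firm 2's payoff from Advertise is -16/9 but from Not advertise is -4/9. Firm 2 strictly prefers Not advertise, so Firm 2 would not mix.
So the proposed profile is not a Nash equilibrium.

No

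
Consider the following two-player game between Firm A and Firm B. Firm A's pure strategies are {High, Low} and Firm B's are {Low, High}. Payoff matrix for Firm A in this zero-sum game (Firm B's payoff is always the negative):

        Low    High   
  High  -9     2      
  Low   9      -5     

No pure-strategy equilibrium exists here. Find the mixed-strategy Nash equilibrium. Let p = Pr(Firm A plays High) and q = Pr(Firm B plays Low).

p = 14/25, q = 7/25

Firm A's mix must leave Firm B indifferent between Low and High.
  Firm B's expected payoff from Low: p·9 + (1−p)·(-9) = 18p - 9
  Firm B's expected payoff from High: p·(-2) + (1−p)·5 = -7p + 5
  18p - 9 = -7p + 5  ⇒  25p = 14  ⇒  p = 14/25.
Set Firm A's expected payoff from High equal to that from Low:
  Firm A's expected payoff from High: q·(-9) + (1−q)·2 = -11q + 2
  Firm A's expected payoff from Low: q·9 + (1−q)·(-5) = 14q - 5
  -11q + 2 = 14q - 5  ⇒  -25q = -7  ⇒  q = 7/25.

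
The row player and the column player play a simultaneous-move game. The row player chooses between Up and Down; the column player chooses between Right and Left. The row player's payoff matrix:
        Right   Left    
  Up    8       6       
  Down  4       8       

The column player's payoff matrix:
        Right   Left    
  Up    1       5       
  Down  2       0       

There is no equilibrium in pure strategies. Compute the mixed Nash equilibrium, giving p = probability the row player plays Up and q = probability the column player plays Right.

Set the column player's expected payoff from Right equal to that from Left:
  the column player's payoff from Right: p·1 + (1−p)·2 = -p + 2
  the column player's payoff from Left: p·5 + (1−p)·0 = 5p
  -p + 2 = 5p  ⇒  -6p = -2  ⇒  p = 1/3.
In a mixed equilibrium the row player is indifferent between Up and Down; this condition fixes q.
  the row player's payoff from Up: q·8 + (1−q)·6 = 2q + 6
  the row player's payoff from Down: q·4 + (1−q)·8 = -4q + 8
  2q + 6 = -4q + 8  ⇒  6q = 2  ⇒  q = 1/3.

p = 1/3, q = 1/3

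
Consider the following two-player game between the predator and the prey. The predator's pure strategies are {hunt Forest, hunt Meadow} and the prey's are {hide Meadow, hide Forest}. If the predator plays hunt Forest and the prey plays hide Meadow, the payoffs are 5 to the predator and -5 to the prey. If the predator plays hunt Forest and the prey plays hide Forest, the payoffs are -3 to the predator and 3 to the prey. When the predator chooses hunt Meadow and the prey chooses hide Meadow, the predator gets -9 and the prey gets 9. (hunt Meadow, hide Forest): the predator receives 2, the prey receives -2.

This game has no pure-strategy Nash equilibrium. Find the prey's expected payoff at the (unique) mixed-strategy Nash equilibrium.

In a mixed equilibrium the prey is indifferent between hide Meadow and hide Forest; this condition fixes p.
  the prey's expected payoff from hide Meadow: p·(-5) + (1−p)·9 = -14p + 9
  the prey's expected payoff from hide Forest: p·3 + (1−p)·(-2) = 5p - 2
  -14p + 9 = 5p - 2  ⇒  -19p = -11  ⇒  p = 11/19.
At equilibrium the prey is indifferent across columns, so the prey's payoff equals the payoff from hide Meadow: (11/19)·(-5) + (8/19)·9 = 17/19.

17/19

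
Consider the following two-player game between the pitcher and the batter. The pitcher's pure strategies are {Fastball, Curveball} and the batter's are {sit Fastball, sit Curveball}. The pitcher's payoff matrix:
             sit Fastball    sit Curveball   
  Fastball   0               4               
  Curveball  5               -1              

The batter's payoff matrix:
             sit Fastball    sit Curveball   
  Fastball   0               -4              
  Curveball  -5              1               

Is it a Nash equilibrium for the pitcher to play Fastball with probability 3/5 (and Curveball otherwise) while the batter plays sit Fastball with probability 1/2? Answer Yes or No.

Yes

Check the batter's indifference given the pitcher's mix p = 3/5:
  payoff from sit Fastball = -2; payoff from sit Curveball = -2 — equal.
Check the pitcher's indifference given the batter's mix q = 1/2:
  payoff from Fastball = 2; payoff from Curveball = 2 — equal.
Both players are indifferent, so neither can profitably deviate.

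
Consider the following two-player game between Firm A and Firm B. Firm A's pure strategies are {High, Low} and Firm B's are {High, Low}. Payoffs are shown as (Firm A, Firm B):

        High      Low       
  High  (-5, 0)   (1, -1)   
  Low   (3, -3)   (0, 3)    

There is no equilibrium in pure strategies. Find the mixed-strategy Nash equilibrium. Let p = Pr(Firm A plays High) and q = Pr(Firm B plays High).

p = 6/7, q = 1/9

Set Firm B's expected payoff from High equal to that from Low:
  Firm B's payoff from High: p·0 + (1−p)·(-3) = 3p - 3
  Firm B's payoff from Low: p·(-1) + (1−p)·3 = -4p + 3
  3p - 3 = -4p + 3  ⇒  7p = 6  ⇒  p = 6/7.
Firm B's mix must leave Firm A indifferent between High and Low.
  Firm A's payoff to High: q·(-5) + (1−q)·1 = -6q + 1
  Firm A's payoff to Low: q·3 + (1−q)·0 = 3q
  -6q + 1 = 3q  ⇒  -9q = -1  ⇒  q = 1/9.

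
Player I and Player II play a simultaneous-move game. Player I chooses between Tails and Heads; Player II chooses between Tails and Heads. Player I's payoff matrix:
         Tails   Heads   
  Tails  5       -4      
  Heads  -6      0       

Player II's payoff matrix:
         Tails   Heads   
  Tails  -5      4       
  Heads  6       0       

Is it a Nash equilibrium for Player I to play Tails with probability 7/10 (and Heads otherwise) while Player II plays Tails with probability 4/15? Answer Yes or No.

No

Given Player I's mix p = 7/10, Player II's payoff from Tails is -17/10 but from Heads is 14/5. Player II strictly prefers Heads, so Player II would not mix.
So the proposed profile is not a Nash equilibrium.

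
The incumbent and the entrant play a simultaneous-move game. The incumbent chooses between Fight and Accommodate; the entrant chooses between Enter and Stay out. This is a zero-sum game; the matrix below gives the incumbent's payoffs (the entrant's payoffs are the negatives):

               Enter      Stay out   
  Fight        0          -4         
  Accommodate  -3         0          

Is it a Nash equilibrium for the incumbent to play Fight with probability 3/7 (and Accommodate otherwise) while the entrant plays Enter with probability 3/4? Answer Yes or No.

Given the entrant's mix q = 3/4, the incumbent's payoff from Fight is -1 but from Accommodate is -9/4. The incumbent strictly prefers Fight, so the incumbent would not mix.
So the proposed profile is not a Nash equilibrium.

No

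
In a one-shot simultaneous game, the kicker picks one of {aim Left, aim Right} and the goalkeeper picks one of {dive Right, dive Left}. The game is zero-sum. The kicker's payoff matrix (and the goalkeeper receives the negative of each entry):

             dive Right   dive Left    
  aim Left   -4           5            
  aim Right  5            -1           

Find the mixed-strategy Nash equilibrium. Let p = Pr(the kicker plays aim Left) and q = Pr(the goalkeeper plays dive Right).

Set the goalkeeper's expected payoff from dive Right equal to that from dive Left:
  the goalkeeper's payoff from dive Right: p·4 + (1−p)·(-5) = 9p - 5
  the goalkeeper's payoff from dive Left: p·(-5) + (1−p)·1 = -6p + 1
  9p - 5 = -6p + 1  ⇒  15p = 6  ⇒  p = 2/5.
The kicker's indifference between aim Left and aim Right determines the goalkeeper's mixing probability q:
  the kicker's expected payoff from aim Left: q·(-4) + (1−q)·5 = -9q + 5
  the kicker's expected payoff from aim Right: q·5 + (1−q)·(-1) = 6q - 1
  -9q + 5 = 6q - 1  ⇒  -15q = -6  ⇒  q = 2/5.

p = 2/5, q = 2/5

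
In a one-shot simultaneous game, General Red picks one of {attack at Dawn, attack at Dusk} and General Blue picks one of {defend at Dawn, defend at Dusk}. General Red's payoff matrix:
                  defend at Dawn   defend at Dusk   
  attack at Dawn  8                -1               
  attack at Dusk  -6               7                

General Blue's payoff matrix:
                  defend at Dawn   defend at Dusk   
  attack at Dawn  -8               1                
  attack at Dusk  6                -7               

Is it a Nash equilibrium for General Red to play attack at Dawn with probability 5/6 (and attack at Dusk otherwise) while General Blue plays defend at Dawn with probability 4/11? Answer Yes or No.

No

Given General Red's mix p = 5/6, General Blue's payoff from defend at Dawn is -17/3 but from defend at Dusk is -1/3. General Blue strictly prefers defend at Dusk, so General Blue would not mix.
So the proposed profile is not a Nash equilibrium.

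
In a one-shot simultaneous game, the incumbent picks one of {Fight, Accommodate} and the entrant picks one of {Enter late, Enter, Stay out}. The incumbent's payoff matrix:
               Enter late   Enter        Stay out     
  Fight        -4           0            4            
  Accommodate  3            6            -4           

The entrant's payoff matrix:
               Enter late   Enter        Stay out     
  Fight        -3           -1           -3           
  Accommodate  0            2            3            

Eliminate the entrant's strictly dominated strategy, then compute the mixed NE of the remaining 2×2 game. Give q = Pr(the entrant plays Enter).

q = 4/7

The entrant's strategy Enter late is strictly dominated by Enter: -1 > -3 and 2 > 0. Eliminate Enter late.
For the incumbent to be willing to mix, the incumbent must be indifferent between Fight and Accommodate, which pins down the entrant's mix.
  the incumbent's expected payoff from Fight: q·0 + (1−q)·4 = -4q + 4
  the incumbent's expected payoff from Accommodate: q·6 + (1−q)·(-4) = 10q - 4
  -4q + 4 = 10q - 4  ⇒  -14q = -8  ⇒  q = 4/7.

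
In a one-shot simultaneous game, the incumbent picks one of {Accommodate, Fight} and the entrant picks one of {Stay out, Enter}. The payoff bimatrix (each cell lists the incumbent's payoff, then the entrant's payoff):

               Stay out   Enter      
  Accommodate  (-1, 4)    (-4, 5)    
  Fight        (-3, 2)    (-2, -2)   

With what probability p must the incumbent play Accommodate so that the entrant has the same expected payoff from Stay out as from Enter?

In a mixed equilibrium the entrant is indifferent between Stay out and Enter; this condition fixes p.
  the entrant's payoff from Stay out: p·4 + (1−p)·2 = 2p + 2
  the entrant's payoff from Enter: p·5 + (1−p)·(-2) = 7p - 2
  2p + 2 = 7p - 2  ⇒  -5p = -4  ⇒  p = 4/5.

p = 4/5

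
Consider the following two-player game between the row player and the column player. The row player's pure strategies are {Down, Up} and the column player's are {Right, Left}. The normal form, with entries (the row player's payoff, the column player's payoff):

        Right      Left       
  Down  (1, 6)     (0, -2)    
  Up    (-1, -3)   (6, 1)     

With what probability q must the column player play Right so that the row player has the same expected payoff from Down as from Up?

q = 3/4

Set the row player's expected payoff from Down equal to that from Up:
  the row player's payoff to Down: q·1 + (1−q)·0 = q
  the row player's payoff to Up: q·(-1) + (1−q)·6 = -7q + 6
  q = -7q + 6  ⇒  8q = 6  ⇒  q = 3/4.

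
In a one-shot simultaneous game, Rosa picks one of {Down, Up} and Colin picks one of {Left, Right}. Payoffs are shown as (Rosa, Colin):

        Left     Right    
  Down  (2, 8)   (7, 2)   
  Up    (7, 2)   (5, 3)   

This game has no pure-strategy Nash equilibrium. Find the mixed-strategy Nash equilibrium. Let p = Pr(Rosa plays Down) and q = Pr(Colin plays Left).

For Colin to be willing to mix, Colin must be indifferent between Left and Right, which pins down Rosa's mix.
  Colin's expected payoff from Left: p·8 + (1−p)·2 = 6p + 2
  Colin's expected payoff from Right: p·2 + (1−p)·3 = -p + 3
  6p + 2 = -p + 3  ⇒  7p = 1  ⇒  p = 1/7.
Colin's mix must leave Rosa indifferent between Down and Up.
  Rosa's payoff from Down: q·2 + (1−q)·7 = -5q + 7
  Rosa's payoff from Up: q·7 + (1−q)·5 = 2q + 5
  -5q + 7 = 2q + 5  ⇒  -7q = -2  ⇒  q = 2/7.

p = 1/7, q = 2/7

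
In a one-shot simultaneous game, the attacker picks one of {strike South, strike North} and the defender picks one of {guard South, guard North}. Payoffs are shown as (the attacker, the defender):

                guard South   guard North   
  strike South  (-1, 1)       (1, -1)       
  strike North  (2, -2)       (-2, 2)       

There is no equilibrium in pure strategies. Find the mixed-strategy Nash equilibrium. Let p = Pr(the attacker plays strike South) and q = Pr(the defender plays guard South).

Set the defender's expected payoff from guard South equal to that from guard North:
  the defender's payoff from guard South: p·1 + (1−p)·(-2) = 3p - 2
  the defender's payoff from guard North: p·(-1) + (1−p)·2 = -3p + 2
  3p - 2 = -3p + 2  ⇒  6p = 4  ⇒  p = 2/3.
In a mixed equilibrium the attacker is indifferent between strike South and strike North; this condition fixes q.
  the attacker's expected payoff from strike South: q·(-1) + (1−q)·1 = -2q + 1
  the attacker's expected payoff from strike North: q·2 + (1−q)·(-2) = 4q - 2
  -2q + 1 = 4q - 2  ⇒  -6q = -3  ⇒  q = 1/2.

p = 2/3, q = 1/2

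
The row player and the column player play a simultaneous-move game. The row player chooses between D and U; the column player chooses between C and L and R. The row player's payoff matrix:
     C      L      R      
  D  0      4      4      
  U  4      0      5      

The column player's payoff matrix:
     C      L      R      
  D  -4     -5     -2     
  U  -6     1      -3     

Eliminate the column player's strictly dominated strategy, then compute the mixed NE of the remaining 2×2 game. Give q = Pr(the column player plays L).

The column player's strategy C is strictly dominated by R: -2 > -4 and -3 > -6. Eliminate C.
For the row player to be willing to mix, the row player must be indifferent between D and U, which pins down the column player's mix.
  the row player's payoff from D: q·4 + (1−q)·4 = 4
  the row player's payoff from U: q·0 + (1−q)·5 = -5q + 5
  4 = -5q + 5  ⇒  5q = 1  ⇒  q = 1/5.

q = 1/5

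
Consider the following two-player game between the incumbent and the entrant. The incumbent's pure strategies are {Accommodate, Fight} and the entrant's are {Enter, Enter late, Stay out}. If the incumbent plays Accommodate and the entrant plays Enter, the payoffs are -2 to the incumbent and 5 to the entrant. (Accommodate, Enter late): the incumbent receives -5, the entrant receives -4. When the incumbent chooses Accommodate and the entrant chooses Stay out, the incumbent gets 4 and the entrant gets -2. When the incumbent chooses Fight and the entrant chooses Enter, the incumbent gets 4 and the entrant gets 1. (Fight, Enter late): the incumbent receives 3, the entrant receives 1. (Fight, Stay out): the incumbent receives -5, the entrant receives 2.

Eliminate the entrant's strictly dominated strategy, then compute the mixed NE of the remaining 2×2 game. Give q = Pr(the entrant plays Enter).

The entrant's strategy Enter late is strictly dominated by Stay out: -2 > -4 and 2 > 1. Eliminate Enter late.
In a mixed equilibrium the incumbent is indifferent between Accommodate and Fight; this condition fixes q.
  the incumbent's payoff to Accommodate: q·(-2) + (1−q)·4 = -6q + 4
  the incumbent's payoff to Fight: q·4 + (1−q)·(-5) = 9q - 5
  -6q + 4 = 9q - 5  ⇒  -15q = -9  ⇒  q = 3/5.

q = 3/5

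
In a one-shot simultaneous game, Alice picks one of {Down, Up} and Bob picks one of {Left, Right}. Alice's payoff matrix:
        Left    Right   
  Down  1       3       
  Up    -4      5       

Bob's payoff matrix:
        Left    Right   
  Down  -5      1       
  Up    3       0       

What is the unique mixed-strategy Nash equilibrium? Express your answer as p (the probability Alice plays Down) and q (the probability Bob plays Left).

Bob's indifference between Left and Right determines Alice's mixing probability p:
  Bob's payoff to Left: p·(-5) + (1−p)·3 = -8p + 3
  Bob's payoff to Right: p·1 + (1−p)·0 = p
  -8p + 3 = p  ⇒  -9p = -3  ⇒  p = 1/3.
Alice's indifference between Down and Up determines Bob's mixing probability q:
  Alice's payoff from Down: q·1 + (1−q)·3 = -2q + 3
  Alice's payoff from Up: q·(-4) + (1−q)·5 = -9q + 5
  -2q + 3 = -9q + 5  ⇒  7q = 2  ⇒  q = 2/7.

p = 1/3, q = 2/7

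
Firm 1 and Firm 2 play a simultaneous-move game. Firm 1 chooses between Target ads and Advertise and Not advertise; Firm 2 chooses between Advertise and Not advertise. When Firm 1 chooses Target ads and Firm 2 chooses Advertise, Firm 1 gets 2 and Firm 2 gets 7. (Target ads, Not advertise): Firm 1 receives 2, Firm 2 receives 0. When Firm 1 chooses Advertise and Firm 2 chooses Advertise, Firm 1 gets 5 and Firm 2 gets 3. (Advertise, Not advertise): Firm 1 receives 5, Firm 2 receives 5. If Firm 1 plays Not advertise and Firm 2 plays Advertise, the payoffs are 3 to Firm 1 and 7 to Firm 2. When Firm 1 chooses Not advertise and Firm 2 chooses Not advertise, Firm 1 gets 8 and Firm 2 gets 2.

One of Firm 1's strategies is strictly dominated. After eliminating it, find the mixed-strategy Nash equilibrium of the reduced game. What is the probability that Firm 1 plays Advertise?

p = 5/7

Firm 1's strategy Target ads is strictly dominated by Advertise: 5 > 2 and 5 > 2. Eliminate Target ads.
For Firm 2 to be willing to mix, Firm 2 must be indifferent between Advertise and Not advertise, which pins down Firm 1's mix.
  Firm 2's expected payoff from Advertise: p·3 + (1−p)·7 = -4p + 7
  Firm 2's expected payoff from Not advertise: p·5 + (1−p)·2 = 3p + 2
  -4p + 7 = 3p + 2  ⇒  -7p = -5  ⇒  p = 5/7.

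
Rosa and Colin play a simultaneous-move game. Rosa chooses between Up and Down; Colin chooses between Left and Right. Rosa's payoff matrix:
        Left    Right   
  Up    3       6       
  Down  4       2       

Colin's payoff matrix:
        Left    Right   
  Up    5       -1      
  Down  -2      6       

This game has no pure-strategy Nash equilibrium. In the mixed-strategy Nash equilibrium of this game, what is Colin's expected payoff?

2

Rosa's mix must leave Colin indifferent between Left and Right.
  Colin's payoff from Left: p·5 + (1−p)·(-2) = 7p - 2
  Colin's payoff from Right: p·(-1) + (1−p)·6 = -7p + 6
  7p - 2 = -7p + 6  ⇒  14p = 8  ⇒  p = 4/7.
At equilibrium Colin is indifferent across columns, so Colin's payoff equals the payoff from Left: (4/7)·5 + (3/7)·(-2) = 2.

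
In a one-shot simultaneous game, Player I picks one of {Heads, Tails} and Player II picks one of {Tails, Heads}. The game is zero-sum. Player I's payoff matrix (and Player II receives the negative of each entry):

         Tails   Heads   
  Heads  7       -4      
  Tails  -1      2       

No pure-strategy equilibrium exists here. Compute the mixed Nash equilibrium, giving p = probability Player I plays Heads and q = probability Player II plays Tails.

Set Player II's expected payoff from Tails equal to that from Heads:
  Player II's expected payoff from Tails: p·(-7) + (1−p)·1 = -8p + 1
  Player II's expected payoff from Heads: p·4 + (1−p)·(-2) = 6p - 2
  -8p + 1 = 6p - 2  ⇒  -14p = -3  ⇒  p = 3/14.
Set Player I's expected payoff from Heads equal to that from Tails:
  Player I's expected payoff from Heads: q·7 + (1−q)·(-4) = 11q - 4
  Player I's expected payoff from Tails: q·(-1) + (1−q)·2 = -3q + 2
  11q - 4 = -3q + 2  ⇒  14q = 6  ⇒  q = 3/7.

p = 3/14, q = 3/7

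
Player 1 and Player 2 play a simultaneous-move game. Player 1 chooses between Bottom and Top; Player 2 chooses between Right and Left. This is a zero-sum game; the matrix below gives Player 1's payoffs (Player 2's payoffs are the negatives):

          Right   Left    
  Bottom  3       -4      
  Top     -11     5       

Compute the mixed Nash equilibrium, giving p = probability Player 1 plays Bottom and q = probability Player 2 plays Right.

p = 16/23, q = 9/23

Player 1's mix must leave Player 2 indifferent between Right and Left.
  Player 2's payoff from Right: p·(-3) + (1−p)·11 = -14p + 11
  Player 2's payoff from Left: p·4 + (1−p)·(-5) = 9p - 5
  -14p + 11 = 9p - 5  ⇒  -23p = -16  ⇒  p = 16/23.
Player 2's mix must leave Player 1 indifferent between Bottom and Top.
  Player 1's expected payoff from Bottom: q·3 + (1−q)·(-4) = 7q - 4
  Player 1's expected payoff from Top: q·(-11) + (1−q)·5 = -16q + 5
  7q - 4 = -16q + 5  ⇒  23q = 9  ⇒  q = 9/23.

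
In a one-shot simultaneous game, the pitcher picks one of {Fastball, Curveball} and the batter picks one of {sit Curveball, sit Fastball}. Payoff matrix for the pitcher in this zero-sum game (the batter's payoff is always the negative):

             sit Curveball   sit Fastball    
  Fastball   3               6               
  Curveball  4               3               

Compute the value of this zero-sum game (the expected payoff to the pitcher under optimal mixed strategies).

v = 15/4

In a mixed equilibrium the pitcher is indifferent between Fastball and Curveball; this condition fixes q.
  the pitcher's expected payoff from Fastball: q·3 + (1−q)·6 = -3q + 6
  the pitcher's expected payoff from Curveball: q·4 + (1−q)·3 = q + 3
  -3q + 6 = q + 3  ⇒  -4q = -3  ⇒  q = 3/4.
The value is the pitcher's expected payoff against this mix (using Fastball): (3/4)·3 + (1/4)·6 = 15/4.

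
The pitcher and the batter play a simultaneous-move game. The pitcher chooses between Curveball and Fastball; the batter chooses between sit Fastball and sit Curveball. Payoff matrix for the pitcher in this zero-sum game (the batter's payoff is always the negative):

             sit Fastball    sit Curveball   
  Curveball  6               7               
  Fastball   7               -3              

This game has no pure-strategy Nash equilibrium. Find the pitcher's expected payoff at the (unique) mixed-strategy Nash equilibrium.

For the pitcher to be willing to mix, the pitcher must be indifferent between Curveball and Fastball, which pins down the batter's mix.
  the pitcher's payoff to Curveball: q·6 + (1−q)·7 = -q + 7
  the pitcher's payoff to Fastball: q·7 + (1−q)·(-3) = 10q - 3
  -q + 7 = 10q - 3  ⇒  -11q = -10  ⇒  q = 10/11.
At equilibrium the pitcher is indifferent across rows, so the pitcher's payoff equals the payoff from Curveball: (10/11)·6 + (1/11)·7 = 67/11.

67/11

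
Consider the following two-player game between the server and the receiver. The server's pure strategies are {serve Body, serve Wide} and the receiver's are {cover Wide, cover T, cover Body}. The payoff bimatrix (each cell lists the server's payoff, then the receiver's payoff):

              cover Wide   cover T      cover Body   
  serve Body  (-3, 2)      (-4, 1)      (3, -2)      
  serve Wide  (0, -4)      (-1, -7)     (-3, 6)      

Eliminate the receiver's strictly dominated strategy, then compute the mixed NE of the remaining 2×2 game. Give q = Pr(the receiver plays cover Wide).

The receiver's strategy cover T is strictly dominated by cover Wide: 2 > 1 and -4 > -7. Eliminate cover T.
For the server to be willing to mix, the server must be indifferent between serve Body and serve Wide, which pins down the receiver's mix.
  the server's expected payoff from serve Body: q·(-3) + (1−q)·3 = -6q + 3
  the server's expected payoff from serve Wide: q·0 + (1−q)·(-3) = 3q - 3
  -6q + 3 = 3q - 3  ⇒  -9q = -6  ⇒  q = 2/3.

q = 2/3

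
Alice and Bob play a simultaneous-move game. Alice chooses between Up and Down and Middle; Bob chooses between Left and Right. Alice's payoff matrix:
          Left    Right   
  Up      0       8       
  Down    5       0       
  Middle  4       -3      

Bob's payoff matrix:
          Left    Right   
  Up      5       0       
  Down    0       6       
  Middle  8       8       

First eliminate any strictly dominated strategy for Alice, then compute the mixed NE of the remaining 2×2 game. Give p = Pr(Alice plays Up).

Alice's strategy Middle is strictly dominated by Down: 5 > 4 and 0 > -3. Eliminate Middle.
For Bob to be willing to mix, Bob must be indifferent between Left and Right, which pins down Alice's mix.
  Bob's payoff to Left: p·5 + (1−p)·0 = 5p
  Bob's payoff to Right: p·0 + (1−p)·6 = -6p + 6
  5p = -6p + 6  ⇒  11p = 6  ⇒  p = 6/11.

p = 6/11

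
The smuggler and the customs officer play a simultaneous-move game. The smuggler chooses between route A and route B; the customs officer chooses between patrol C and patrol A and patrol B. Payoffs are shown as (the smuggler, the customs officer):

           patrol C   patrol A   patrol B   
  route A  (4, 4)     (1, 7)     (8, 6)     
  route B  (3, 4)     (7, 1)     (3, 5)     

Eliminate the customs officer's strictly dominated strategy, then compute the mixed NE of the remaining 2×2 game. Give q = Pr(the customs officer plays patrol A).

The customs officer's strategy patrol C is strictly dominated by patrol B: 6 > 4 and 5 > 4. Eliminate patrol C.
In a mixed equilibrium the smuggler is indifferent between route A and route B; this condition fixes q.
  the smuggler's payoff from route A: q·1 + (1−q)·8 = -7q + 8
  the smuggler's payoff from route B: q·7 + (1−q)·3 = 4q + 3
  -7q + 8 = 4q + 3  ⇒  -11q = -5  ⇒  q = 5/11.

q = 5/11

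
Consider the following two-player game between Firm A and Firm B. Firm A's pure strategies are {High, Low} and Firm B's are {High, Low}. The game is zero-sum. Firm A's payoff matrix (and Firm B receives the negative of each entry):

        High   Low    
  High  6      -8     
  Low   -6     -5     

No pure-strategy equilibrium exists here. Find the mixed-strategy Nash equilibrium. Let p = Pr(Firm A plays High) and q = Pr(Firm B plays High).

Firm B's indifference between High and Low determines Firm A's mixing probability p:
  Firm B's payoff to High: p·(-6) + (1−p)·6 = -12p + 6
  Firm B's payoff to Low: p·8 + (1−p)·5 = 3p + 5
  -12p + 6 = 3p + 5  ⇒  -15p = -1  ⇒  p = 1/15.
For Firm A to be willing to mix, Firm A must be indifferent between High and Low, which pins down Firm B's mix.
  Firm A's payoff from High: q·6 + (1−q)·(-8) = 14q - 8
  Firm A's payoff from Low: q·(-6) + (1−q)·(-5) = -q - 5
  14q - 8 = -q - 5  ⇒  15q = 3  ⇒  q = 1/5.

p = 1/15, q = 1/5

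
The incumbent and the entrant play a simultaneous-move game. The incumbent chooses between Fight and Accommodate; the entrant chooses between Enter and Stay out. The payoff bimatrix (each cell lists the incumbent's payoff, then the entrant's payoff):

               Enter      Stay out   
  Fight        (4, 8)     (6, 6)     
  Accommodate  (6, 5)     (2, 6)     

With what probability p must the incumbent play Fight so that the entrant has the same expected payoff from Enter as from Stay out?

In a mixed equilibrium the entrant is indifferent between Enter and Stay out; this condition fixes p.
  the entrant's expected payoff from Enter: p·8 + (1−p)·5 = 3p + 5
  the entrant's expected payoff from Stay out: p·6 + (1−p)·6 = 6
  3p + 5 = 6  ⇒  3p = 1  ⇒  p = 1/3.

p = 1/3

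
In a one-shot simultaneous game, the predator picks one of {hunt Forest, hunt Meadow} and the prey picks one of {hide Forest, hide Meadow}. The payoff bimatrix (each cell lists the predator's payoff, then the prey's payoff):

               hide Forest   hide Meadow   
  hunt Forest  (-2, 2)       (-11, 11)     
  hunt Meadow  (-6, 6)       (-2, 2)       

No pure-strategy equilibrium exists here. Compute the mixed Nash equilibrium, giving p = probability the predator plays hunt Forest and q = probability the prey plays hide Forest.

In a mixed equilibrium the prey is indifferent between hide Forest and hide Meadow; this condition fixes p.
  the prey's payoff to hide Forest: p·2 + (1−p)·6 = -4p + 6
  the prey's payoff to hide Meadow: p·11 + (1−p)·2 = 9p + 2
  -4p + 6 = 9p + 2  ⇒  -13p = -4  ⇒  p = 4/13.
Set the predator's expected payoff from hunt Forest equal to that from hunt Meadow:
  the predator's expected payoff from hunt Forest: q·(-2) + (1−q)·(-11) = 9q - 11
  the predator's expected payoff from hunt Meadow: q·(-6) + (1−q)·(-2) = -4q - 2
  9q - 11 = -4q - 2  ⇒  13q = 9  ⇒  q = 9/13.

p = 4/13, q = 9/13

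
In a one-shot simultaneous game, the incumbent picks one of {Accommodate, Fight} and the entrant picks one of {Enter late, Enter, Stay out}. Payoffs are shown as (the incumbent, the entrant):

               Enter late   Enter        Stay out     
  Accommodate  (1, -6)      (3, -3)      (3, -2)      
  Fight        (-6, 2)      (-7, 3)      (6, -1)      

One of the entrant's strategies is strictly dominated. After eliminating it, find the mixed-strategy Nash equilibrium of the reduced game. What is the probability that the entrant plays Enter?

q = 3/13

The entrant's strategy Enter late is strictly dominated by Enter: -3 > -6 and 3 > 2. Eliminate Enter late.
The entrant's mix must leave the incumbent indifferent between Accommodate and Fight.
  the incumbent's expected payoff from Accommodate: q·3 + (1−q)·3 = 3
  the incumbent's expected payoff from Fight: q·(-7) + (1−q)·6 = -13q + 6
  3 = -13q + 6  ⇒  13q = 3  ⇒  q = 3/13.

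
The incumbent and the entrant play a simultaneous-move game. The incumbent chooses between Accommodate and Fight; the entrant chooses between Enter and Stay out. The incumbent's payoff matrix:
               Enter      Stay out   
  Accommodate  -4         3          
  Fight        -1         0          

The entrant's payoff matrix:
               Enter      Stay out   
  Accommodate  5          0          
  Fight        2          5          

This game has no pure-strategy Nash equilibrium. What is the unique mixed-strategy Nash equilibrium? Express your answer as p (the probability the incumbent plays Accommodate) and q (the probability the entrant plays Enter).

p = 3/8, q = 1/2

Set the entrant's expected payoff from Enter equal to that from Stay out:
  the entrant's expected payoff from Enter: p·5 + (1−p)·2 = 3p + 2
  the entrant's expected payoff from Stay out: p·0 + (1−p)·5 = -5p + 5
  3p + 2 = -5p + 5  ⇒  8p = 3  ⇒  p = 3/8.
The entrant's mix must leave the incumbent indifferent between Accommodate and Fight.
  the incumbent's payoff to Accommodate: q·(-4) + (1−q)·3 = -7q + 3
  the incumbent's payoff to Fight: q·(-1) + (1−q)·0 = -q
  -7q + 3 = -q  ⇒  -6q = -3  ⇒  q = 1/2.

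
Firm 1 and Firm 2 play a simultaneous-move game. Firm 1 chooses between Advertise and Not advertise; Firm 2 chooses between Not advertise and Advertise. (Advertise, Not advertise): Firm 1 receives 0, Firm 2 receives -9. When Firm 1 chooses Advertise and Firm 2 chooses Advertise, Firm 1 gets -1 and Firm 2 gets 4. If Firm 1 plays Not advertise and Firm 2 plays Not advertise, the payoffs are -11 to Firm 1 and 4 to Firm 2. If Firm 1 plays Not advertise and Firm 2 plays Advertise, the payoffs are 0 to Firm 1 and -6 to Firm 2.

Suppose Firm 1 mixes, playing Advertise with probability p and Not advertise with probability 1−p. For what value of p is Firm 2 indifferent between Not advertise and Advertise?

Firm 2's indifference between Not advertise and Advertise determines Firm 1's mixing probability p:
  Firm 2's expected payoff from Not advertise: p·(-9) + (1−p)·4 = -13p + 4
  Firm 2's expected payoff from Advertise: p·4 + (1−p)·(-6) = 10p - 6
  -13p + 4 = 10p - 6  ⇒  -23p = -10  ⇒  p = 10/23.

p = 10/23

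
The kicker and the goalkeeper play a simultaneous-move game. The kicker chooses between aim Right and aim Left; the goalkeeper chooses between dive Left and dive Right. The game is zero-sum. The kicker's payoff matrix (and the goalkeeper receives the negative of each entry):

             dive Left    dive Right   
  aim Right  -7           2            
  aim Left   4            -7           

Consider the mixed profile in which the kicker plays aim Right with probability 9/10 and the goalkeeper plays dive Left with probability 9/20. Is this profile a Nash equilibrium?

Given the kicker's mix p = 9/10, the goalkeeper's payoff from dive Left is 59/10 but from dive Right is -11/10. The goalkeeper strictly prefers dive Left, so the goalkeeper would not mix.
So the proposed profile is not a Nash equilibrium.

No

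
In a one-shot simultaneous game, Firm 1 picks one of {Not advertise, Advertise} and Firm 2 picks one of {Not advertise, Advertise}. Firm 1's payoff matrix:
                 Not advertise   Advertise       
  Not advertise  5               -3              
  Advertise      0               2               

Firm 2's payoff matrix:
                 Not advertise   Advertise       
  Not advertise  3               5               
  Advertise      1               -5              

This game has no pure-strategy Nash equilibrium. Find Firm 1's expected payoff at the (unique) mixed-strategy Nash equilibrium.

1

For Firm 1 to be willing to mix, Firm 1 must be indifferent between Not advertise and Advertise, which pins down Firm 2's mix.
  Firm 1's payoff to Not advertise: q·5 + (1−q)·(-3) = 8q - 3
  Firm 1's payoff to Advertise: q·0 + (1−q)·2 = -2q + 2
  8q - 3 = -2q + 2  ⇒  10q = 5  ⇒  q = 1/2.
At equilibrium Firm 1 is indifferent across rows, so Firm 1's payoff equals the payoff from Not advertise: (1/2)·5 + (1/2)·(-3) = 1.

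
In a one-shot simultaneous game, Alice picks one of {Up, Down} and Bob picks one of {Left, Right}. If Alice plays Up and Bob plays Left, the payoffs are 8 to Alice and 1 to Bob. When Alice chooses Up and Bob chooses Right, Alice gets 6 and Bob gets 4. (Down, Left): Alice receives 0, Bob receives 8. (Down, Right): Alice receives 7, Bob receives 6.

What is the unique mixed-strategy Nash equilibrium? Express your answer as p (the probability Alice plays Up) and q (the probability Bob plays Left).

p = 2/5, q = 1/9

Bob's indifference between Left and Right determines Alice's mixing probability p:
  Bob's payoff to Left: p·1 + (1−p)·8 = -7p + 8
  Bob's payoff to Right: p·4 + (1−p)·6 = -2p + 6
  -7p + 8 = -2p + 6  ⇒  -5p = -2  ⇒  p = 2/5.
For Alice to be willing to mix, Alice must be indifferent between Up and Down, which pins down Bob's mix.
  Alice's payoff to Up: q·8 + (1−q)·6 = 2q + 6
  Alice's payoff to Down: q·0 + (1−q)·7 = -7q + 7
  2q + 6 = -7q + 7  ⇒  9q = 1  ⇒  q = 1/9.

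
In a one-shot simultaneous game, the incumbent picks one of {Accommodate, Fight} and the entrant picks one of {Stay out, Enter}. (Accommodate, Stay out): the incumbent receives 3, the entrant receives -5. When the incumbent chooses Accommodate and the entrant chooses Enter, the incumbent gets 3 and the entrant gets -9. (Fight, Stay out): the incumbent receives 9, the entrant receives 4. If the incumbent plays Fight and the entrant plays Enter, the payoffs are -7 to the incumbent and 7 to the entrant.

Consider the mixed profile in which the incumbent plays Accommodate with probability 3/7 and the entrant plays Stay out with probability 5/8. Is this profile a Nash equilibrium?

Check the entrant's indifference given the incumbent's mix p = 3/7:
  payoff from Stay out = 1/7; payoff from Enter = 1/7 — equal.
Check the incumbent's indifference given the entrant's mix q = 5/8:
  payoff from Accommodate = 3; payoff from Fight = 3 — equal.
Both players are indifferent, so neither can profitably deviate.

Yes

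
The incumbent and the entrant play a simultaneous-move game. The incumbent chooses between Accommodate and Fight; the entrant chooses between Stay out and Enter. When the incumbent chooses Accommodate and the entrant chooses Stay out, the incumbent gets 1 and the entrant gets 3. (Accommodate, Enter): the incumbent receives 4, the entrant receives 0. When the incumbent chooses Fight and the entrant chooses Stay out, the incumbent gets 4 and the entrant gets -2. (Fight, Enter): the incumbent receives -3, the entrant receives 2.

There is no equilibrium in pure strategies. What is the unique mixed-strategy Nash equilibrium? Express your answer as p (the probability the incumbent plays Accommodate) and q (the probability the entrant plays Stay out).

The entrant's indifference between Stay out and Enter determines the incumbent's mixing probability p:
  the entrant's payoff from Stay out: p·3 + (1−p)·(-2) = 5p - 2
  the entrant's payoff from Enter: p·0 + (1−p)·2 = -2p + 2
  5p - 2 = -2p + 2  ⇒  7p = 4  ⇒  p = 4/7.
Set the incumbent's expected payoff from Accommodate equal to that from Fight:
  the incumbent's expected payoff from Accommodate: q·1 + (1−q)·4 = -3q + 4
  the incumbent's expected payoff from Fight: q·4 + (1−q)·(-3) = 7q - 3
  -3q + 4 = 7q - 3  ⇒  -10q = -7  ⇒  q = 7/10.

p = 4/7, q = 7/10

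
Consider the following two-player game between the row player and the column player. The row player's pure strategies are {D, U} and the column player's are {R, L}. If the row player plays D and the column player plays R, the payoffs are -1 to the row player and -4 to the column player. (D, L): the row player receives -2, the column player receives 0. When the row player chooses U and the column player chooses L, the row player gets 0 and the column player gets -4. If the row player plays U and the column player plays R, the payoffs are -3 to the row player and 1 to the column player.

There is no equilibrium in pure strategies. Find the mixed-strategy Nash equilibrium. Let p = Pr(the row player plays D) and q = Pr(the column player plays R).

The row player's mix must leave the column player indifferent between R and L.
  the column player's payoff to R: p·(-4) + (1−p)·1 = -5p + 1
  the column player's payoff to L: p·0 + (1−p)·(-4) = 4p - 4
  -5p + 1 = 4p - 4  ⇒  -9p = -5  ⇒  p = 5/9.
The row player's indifference between D and U determines the column player's mixing probability q:
  the row player's payoff to D: q·(-1) + (1−q)·(-2) = q - 2
  the row player's payoff to U: q·(-3) + (1−q)·0 = -3q
  q - 2 = -3q  ⇒  4q = 2  ⇒  q = 1/2.

p = 5/9, q = 1/2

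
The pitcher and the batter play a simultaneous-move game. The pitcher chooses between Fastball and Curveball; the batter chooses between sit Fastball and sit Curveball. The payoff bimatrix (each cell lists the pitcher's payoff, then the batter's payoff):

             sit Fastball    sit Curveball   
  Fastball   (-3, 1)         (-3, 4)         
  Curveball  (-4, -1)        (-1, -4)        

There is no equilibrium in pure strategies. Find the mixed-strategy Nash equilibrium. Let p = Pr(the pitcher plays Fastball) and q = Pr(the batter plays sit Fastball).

p = 1/2, q = 2/3

For the batter to be willing to mix, the batter must be indifferent between sit Fastball and sit Curveball, which pins down the pitcher's mix.
  the batter's expected payoff from sit Fastball: p·1 + (1−p)·(-1) = 2p - 1
  the batter's expected payoff from sit Curveball: p·4 + (1−p)·(-4) = 8p - 4
  2p - 1 = 8p - 4  ⇒  -6p = -3  ⇒  p = 1/2.
The batter's mix must leave the pitcher indifferent between Fastball and Curveball.
  the pitcher's payoff from Fastball: q·(-3) + (1−q)·(-3) = -3
  the pitcher's payoff from Curveball: q·(-4) + (1−q)·(-1) = -3q - 1
  -3 = -3q - 1  ⇒  3q = 2  ⇒  q = 2/3.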